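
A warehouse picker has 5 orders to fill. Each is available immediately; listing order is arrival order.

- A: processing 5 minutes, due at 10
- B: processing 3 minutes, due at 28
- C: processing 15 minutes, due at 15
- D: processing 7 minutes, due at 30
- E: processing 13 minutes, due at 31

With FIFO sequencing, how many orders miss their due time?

2

FIFO (arrival order): A B C D E.
A: 0→5, due 10, tardiness 0
B: 5→8, due 28, tardiness 0
C: 8→23, due 15, tardiness 8
D: 23→30, due 30, tardiness 0
E: 30→43, due 31, tardiness 12
Late orders: 2.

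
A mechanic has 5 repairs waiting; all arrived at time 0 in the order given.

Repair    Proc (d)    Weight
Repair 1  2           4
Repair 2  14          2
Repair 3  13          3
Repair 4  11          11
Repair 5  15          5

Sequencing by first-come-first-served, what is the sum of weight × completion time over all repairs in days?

FIFO (arrival order): Repair 1 Repair 2 Repair 3 Repair 4 Repair 5.
Repair 1: finishes 2, weight 4, w·C = 8
Repair 2: finishes 16, weight 2, w·C = 32
Repair 3: finishes 29, weight 3, w·C = 87
Repair 4: finishes 40, weight 11, w·C = 440
Repair 5: finishes 55, weight 5, w·C = 275
Sum = 8+32+87+440+275 = 842.

842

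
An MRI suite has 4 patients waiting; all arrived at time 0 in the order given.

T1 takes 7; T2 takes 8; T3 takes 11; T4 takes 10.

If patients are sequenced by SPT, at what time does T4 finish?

SPT (increasing processing time): T1 T2 T4 T3.
T1: 0→7
T2: 7→15
T4: 15→25

25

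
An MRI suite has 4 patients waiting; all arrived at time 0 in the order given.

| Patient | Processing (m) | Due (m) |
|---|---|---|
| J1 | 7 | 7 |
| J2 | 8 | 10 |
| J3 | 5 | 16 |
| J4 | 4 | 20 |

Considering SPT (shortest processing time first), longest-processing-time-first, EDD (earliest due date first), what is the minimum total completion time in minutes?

SPT (increasing processing time): J4 J3 J1 J2.
J4: 0→4
J3: 4→9
J1: 9→16
J2: 16→24
Sum = 4+9+16+24 = 53.
LPT (decreasing processing time): J2 J1 J3 J4.
J2: 0→8
J1: 8→15
J3: 15→20
J4: 20→24
Sum = 8+15+20+24 = 67.
EDD (increasing due date): J1 J2 J3 J4.
J1: 0→7
J2: 7→15
J3: 15→20
J4: 20→24
Sum = 7+15+20+24 = 66.
SPT 53, LPT 67, EDD 66 → minimum 53.

53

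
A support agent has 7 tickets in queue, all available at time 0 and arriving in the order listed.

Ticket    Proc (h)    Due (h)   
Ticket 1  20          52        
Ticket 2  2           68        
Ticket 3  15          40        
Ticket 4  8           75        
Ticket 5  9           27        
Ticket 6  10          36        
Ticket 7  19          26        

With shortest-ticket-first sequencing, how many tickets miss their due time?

SPT (increasing processing time): Ticket 2 Ticket 4 Ticket 5 Ticket 6 Ticket 3 Ticket 7 Ticket 1.
Ticket 2: 0→2, due 68, tardiness 0
Ticket 4: 2→10, due 75, tardiness 0
Ticket 5: 10→19, due 27, tardiness 0
Ticket 6: 19→29, due 36, tardiness 0
Ticket 3: 29→44, due 40, tardiness 4
Ticket 7: 44→63, due 26, tardiness 37
Ticket 1: 63→83, due 52, tardiness 31
Late tickets: 3.

3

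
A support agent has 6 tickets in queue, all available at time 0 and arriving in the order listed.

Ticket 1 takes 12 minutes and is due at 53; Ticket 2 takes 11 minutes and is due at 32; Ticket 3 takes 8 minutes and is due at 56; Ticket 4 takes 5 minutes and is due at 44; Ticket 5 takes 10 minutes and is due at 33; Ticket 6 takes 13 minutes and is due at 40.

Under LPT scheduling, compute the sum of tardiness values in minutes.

LPT (decreasing processing time): Ticket 6 Ticket 1 Ticket 2 Ticket 5 Ticket 3 Ticket 4.
Ticket 6: 0→13, due 40, tardiness 0
Ticket 1: 13→25, due 53, tardiness 0
Ticket 2: 25→36, due 32, tardiness 4
Ticket 5: 36→46, due 33, tardiness 13
Ticket 3: 46→54, due 56, tardiness 0
Ticket 4: 54→59, due 44, tardiness 15
Sum = 0+0+4+13+0+15 = 32.

32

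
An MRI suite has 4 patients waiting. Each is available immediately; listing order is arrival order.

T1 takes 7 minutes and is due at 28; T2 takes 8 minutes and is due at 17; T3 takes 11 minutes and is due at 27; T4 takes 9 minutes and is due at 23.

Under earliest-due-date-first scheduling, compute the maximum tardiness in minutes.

EDD (increasing due date): T2 T4 T3 T1.
T2: 0→8, due 17, tardiness 0
T4: 8→17, due 23, tardiness 0
T3: 17→28, due 27, tardiness 1
T1: 28→35, due 28, tardiness 7
Maximum = 7.

7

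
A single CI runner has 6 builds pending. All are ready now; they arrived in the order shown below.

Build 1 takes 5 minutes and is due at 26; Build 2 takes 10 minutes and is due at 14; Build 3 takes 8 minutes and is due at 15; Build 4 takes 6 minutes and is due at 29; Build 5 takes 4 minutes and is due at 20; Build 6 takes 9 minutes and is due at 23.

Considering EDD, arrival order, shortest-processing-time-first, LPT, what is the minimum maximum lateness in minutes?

EDD (increasing due date): Build 2 Build 3 Build 5 Build 6 Build 1 Build 4.
Build 2: 0→10, due 14, lateness -4
Build 3: 10→18, due 15, lateness 3
Build 5: 18→22, due 20, lateness 2
Build 6: 22→31, due 23, lateness 8
Build 1: 31→36, due 26, lateness 10
Build 4: 36→42, due 29, lateness 13
Maximum = 13.
FIFO (arrival order): Build 1 Build 2 Build 3 Build 4 Build 5 Build 6.
Build 1: 0→5, due 26, lateness -21
Build 2: 5→15, due 14, lateness 1
Build 3: 15→23, due 15, lateness 8
Build 4: 23→29, due 29, lateness 0
Build 5: 29→33, due 20, lateness 13
Build 6: 33→42, due 23, lateness 19
Maximum = 19.
SPT (increasing processing time): Build 5 Build 1 Build 4 Build 3 Build 6 Build 2.
Build 5: 0→4, due 20, lateness -16
Build 1: 4→9, due 26, lateness -17
Build 4: 9→15, due 29, lateness -14
Build 3: 15→23, due 15, lateness 8
Build 6: 23→32, due 23, lateness 9
Build 2: 32→42, due 14, lateness 28
Maximum = 28.
LPT (decreasing processing time): Build 2 Build 6 Build 3 Build 4 Build 1 Build 5.
Build 2: 0→10, due 14, lateness -4
Build 6: 10→19, due 23, lateness -4
Build 3: 19→27, due 15, lateness 12
Build 4: 27→33, due 29, lateness 4
Build 1: 33→38, due 26, lateness 12
Build 5: 38→42, due 20, lateness 22
Maximum = 22.
EDD 13, FIFO 19, SPT 28, LPT 22 → minimum 13.

13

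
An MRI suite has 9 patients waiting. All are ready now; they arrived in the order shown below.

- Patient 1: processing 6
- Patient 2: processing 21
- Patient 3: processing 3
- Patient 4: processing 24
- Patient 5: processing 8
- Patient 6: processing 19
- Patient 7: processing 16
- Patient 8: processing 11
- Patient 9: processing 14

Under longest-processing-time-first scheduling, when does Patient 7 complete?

80

LPT (decreasing processing time): Patient 4 Patient 2 Patient 6 Patient 7 Patient 9 Patient 8 Patient 5 Patient 1 Patient 3.
Patient 4: 0→24
Patient 2: 24→45
Patient 6: 45→64
Patient 7: 64→80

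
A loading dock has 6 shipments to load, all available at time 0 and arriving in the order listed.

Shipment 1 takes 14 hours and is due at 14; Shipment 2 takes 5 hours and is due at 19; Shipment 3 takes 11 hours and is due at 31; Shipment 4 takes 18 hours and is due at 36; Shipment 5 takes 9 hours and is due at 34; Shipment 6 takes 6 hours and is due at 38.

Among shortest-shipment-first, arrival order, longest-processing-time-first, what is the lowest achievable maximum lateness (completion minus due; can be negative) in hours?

25

SPT (increasing processing time): Shipment 2 Shipment 6 Shipment 5 Shipment 3 Shipment 1 Shipment 4.
Shipment 2: 0→5, due 19, lateness -14
Shipment 6: 5→11, due 38, lateness -27
Shipment 5: 11→20, due 34, lateness -14
Shipment 3: 20→31, due 31, lateness 0
Shipment 1: 31→45, due 14, lateness 31
Shipment 4: 45→63, due 36, lateness 27
Maximum = 31.
FIFO (arrival order): Shipment 1 Shipment 2 Shipment 3 Shipment 4 Shipment 5 Shipment 6.
Shipment 1: 0→14, due 14, lateness 0
Shipment 2: 14→19, due 19, lateness 0
Shipment 3: 19→30, due 31, lateness -1
Shipment 4: 30→48, due 36, lateness 12
Shipment 5: 48→57, due 34, lateness 23
Shipment 6: 57→63, due 38, lateness 25
Maximum = 25.
LPT (decreasing processing time): Shipment 4 Shipment 1 Shipment 3 Shipment 5 Shipment 6 Shipment 2.
Shipment 4: 0→18, due 36, lateness -18
Shipment 1: 18→32, due 14, lateness 18
Shipment 3: 32→43, due 31, lateness 12
Shipment 5: 43→52, due 34, lateness 18
Shipment 6: 52→58, due 38, lateness 20
Shipment 2: 58→63, due 19, lateness 44
Maximum = 44.
SPT 31, FIFO 25, LPT 44 → minimum 25.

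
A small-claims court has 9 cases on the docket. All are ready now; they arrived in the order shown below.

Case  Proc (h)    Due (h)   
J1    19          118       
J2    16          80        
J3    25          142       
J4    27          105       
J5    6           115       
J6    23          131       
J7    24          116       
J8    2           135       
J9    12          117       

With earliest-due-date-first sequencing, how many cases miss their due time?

EDD (increasing due date): J2 J4 J5 J7 J9 J1 J6 J8 J3.
J2: 0→16, due 80, tardiness 0
J4: 16→43, due 105, tardiness 0
J5: 43→49, due 115, tardiness 0
J7: 49→73, due 116, tardiness 0
J9: 73→85, due 117, tardiness 0
J1: 85→104, due 118, tardiness 0
J6: 104→127, due 131, tardiness 0
J8: 127→129, due 135, tardiness 0
J3: 129→154, due 142, tardiness 12
Late cases: 1.

1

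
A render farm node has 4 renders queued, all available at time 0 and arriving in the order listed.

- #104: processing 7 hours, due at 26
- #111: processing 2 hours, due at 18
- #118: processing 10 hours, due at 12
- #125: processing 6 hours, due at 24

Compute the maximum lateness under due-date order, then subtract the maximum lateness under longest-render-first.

-8

EDD (increasing due date): #118 #111 #125 #104.
#118: 0→10, due 12, lateness -2
#111: 10→12, due 18, lateness -6
#125: 12→18, due 24, lateness -6
#104: 18→25, due 26, lateness -1
Maximum = -1.
LPT (decreasing processing time): #118 #104 #125 #111.
#118: 0→10, due 12, lateness -2
#104: 10→17, due 26, lateness -9
#125: 17→23, due 24, lateness -1
#111: 23→25, due 18, lateness 7
Maximum = 7.
Difference = -1 − 7 = -8.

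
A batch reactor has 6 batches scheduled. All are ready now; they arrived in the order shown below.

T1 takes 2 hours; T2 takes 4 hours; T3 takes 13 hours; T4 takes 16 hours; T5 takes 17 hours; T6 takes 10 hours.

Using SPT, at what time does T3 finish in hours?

29

SPT (increasing processing time): T1 T2 T6 T3 T4 T5.
T1: 0→2
T2: 2→6
T6: 6→16
T3: 16→29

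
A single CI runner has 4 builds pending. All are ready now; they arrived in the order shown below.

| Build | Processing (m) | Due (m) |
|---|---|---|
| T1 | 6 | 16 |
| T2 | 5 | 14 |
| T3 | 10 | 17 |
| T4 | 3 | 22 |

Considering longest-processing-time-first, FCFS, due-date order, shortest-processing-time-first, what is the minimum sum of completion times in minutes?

49

LPT (decreasing processing time): T3 T1 T2 T4.
T3: 0→10
T1: 10→16
T2: 16→21
T4: 21→24
Sum = 10+16+21+24 = 71.
FIFO (arrival order): T1 T2 T3 T4.
T1: 0→6
T2: 6→11
T3: 11→21
T4: 21→24
Sum = 6+11+21+24 = 62.
EDD (increasing due date): T2 T1 T3 T4.
T2: 0→5
T1: 5→11
T3: 11→21
T4: 21→24
Sum = 5+11+21+24 = 61.
SPT (increasing processing time): T4 T2 T1 T3.
T4: 0→3
T2: 3→8
T1: 8→14
T3: 14→24
Sum = 3+8+14+24 = 49.
LPT 71, FIFO 62, EDD 61, SPT 49 → minimum 49.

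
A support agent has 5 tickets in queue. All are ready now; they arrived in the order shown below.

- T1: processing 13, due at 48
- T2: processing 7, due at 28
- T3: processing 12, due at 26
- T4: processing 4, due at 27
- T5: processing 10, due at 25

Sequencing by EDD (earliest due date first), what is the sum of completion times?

137

EDD (increasing due date): T5 T3 T4 T2 T1.
T5: 0→10
T3: 10→22
T4: 22→26
T2: 26→33
T1: 33→46
Sum = 10+22+26+33+46 = 137.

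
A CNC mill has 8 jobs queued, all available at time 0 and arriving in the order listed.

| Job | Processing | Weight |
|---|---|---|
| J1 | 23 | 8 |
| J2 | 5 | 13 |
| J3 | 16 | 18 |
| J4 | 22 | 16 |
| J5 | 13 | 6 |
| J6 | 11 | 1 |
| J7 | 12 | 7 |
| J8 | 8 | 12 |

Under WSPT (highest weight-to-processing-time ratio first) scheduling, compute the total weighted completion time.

3358

WSPT (decreasing weight/processing-time ratio): J2 J8 J3 J4 J7 J5 J1 J6.
J2: finishes 5, weight 13, w·C = 65
J8: finishes 13, weight 12, w·C = 156
J3: finishes 29, weight 18, w·C = 522
J4: finishes 51, weight 16, w·C = 816
J7: finishes 63, weight 7, w·C = 441
J5: finishes 76, weight 6, w·C = 456
J1: finishes 99, weight 8, w·C = 792
J6: finishes 110, weight 1, w·C = 110
Sum = 65+156+522+816+441+456+792+110 = 3358.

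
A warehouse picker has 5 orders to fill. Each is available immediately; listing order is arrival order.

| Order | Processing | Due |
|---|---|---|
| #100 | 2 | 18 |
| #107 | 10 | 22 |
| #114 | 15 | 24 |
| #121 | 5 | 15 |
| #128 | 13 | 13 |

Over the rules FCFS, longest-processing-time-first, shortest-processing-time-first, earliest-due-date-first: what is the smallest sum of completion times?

FIFO (arrival order): #100 #107 #114 #121 #128.
#100: 0→2
#107: 2→12
#114: 12→27
#121: 27→32
#128: 32→45
Sum = 2+12+27+32+45 = 118.
LPT (decreasing processing time): #114 #128 #107 #121 #100.
#114: 0→15
#128: 15→28
#107: 28→38
#121: 38→43
#100: 43→45
Sum = 15+28+38+43+45 = 169.
SPT (increasing processing time): #100 #121 #107 #128 #114.
#100: 0→2
#121: 2→7
#107: 7→17
#128: 17→30
#114: 30→45
Sum = 2+7+17+30+45 = 101.
EDD (increasing due date): #128 #121 #100 #107 #114.
#128: 0→13
#121: 13→18
#100: 18→20
#107: 20→30
#114: 30→45
Sum = 13+18+20+30+45 = 126.
FIFO 118, LPT 169, SPT 101, EDD 126 → minimum 101.

101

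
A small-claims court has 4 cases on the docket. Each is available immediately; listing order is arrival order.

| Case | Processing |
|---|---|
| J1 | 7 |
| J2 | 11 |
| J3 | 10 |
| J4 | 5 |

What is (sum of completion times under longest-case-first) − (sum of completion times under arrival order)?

LPT (decreasing processing time): J2 J3 J1 J4.
J2: 0→11
J3: 11→21
J1: 21→28
J4: 28→33
Sum = 11+21+28+33 = 93.
FIFO (arrival order): J1 J2 J3 J4.
J1: 0→7
J2: 7→18
J3: 18→28
J4: 28→33
Sum = 7+18+28+33 = 86.
Difference = 93 − 86 = 7.

7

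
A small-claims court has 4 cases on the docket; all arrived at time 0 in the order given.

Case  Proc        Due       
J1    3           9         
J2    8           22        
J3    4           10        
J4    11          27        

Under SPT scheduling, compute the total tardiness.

0

SPT (increasing processing time): J1 J3 J2 J4.
J1: 0→3, due 9, tardiness 0
J3: 3→7, due 10, tardiness 0
J2: 7→15, due 22, tardiness 0
J4: 15→26, due 27, tardiness 0
Sum = 0+0+0+0 = 0.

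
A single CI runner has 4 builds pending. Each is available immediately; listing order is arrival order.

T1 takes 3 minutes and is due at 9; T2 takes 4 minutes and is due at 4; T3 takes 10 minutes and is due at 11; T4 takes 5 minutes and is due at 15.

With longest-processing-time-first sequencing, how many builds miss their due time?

LPT (decreasing processing time): T3 T4 T2 T1.
T3: 0→10, due 11, tardiness 0
T4: 10→15, due 15, tardiness 0
T2: 15→19, due 4, tardiness 15
T1: 19→22, due 9, tardiness 13
Late builds: 2.

2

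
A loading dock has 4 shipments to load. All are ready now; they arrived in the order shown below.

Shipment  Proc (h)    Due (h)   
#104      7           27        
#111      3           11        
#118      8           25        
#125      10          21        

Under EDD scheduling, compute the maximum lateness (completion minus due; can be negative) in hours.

1

EDD (increasing due date): #111 #125 #118 #104.
#111: 0→3, due 11, lateness -8
#125: 3→13, due 21, lateness -8
#118: 13→21, due 25, lateness -4
#104: 21→28, due 27, lateness 1
Maximum = 1.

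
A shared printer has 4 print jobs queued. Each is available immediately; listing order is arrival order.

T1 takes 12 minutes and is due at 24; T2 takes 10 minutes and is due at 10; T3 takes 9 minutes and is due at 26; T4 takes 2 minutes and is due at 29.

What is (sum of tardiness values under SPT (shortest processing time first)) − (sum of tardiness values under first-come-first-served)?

-1

SPT (increasing processing time): T4 T3 T2 T1.
T4: 0→2, due 29, tardiness 0
T3: 2→11, due 26, tardiness 0
T2: 11→21, due 10, tardiness 11
T1: 21→33, due 24, tardiness 9
Sum = 0+0+11+9 = 20.
FIFO (arrival order): T1 T2 T3 T4.
T1: 0→12, due 24, tardiness 0
T2: 12→22, due 10, tardiness 12
T3: 22→31, due 26, tardiness 5
T4: 31→33, due 29, tardiness 4
Sum = 0+12+5+4 = 21.
Difference = 20 − 21 = -1.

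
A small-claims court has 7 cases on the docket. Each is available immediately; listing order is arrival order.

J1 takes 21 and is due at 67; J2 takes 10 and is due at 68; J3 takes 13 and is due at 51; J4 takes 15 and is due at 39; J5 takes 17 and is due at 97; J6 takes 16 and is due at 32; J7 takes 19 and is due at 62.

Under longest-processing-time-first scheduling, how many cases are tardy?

LPT (decreasing processing time): J1 J7 J5 J6 J4 J3 J2.
J1: 0→21, due 67, tardiness 0
J7: 21→40, due 62, tardiness 0
J5: 40→57, due 97, tardiness 0
J6: 57→73, due 32, tardiness 41
J4: 73→88, due 39, tardiness 49
J3: 88→101, due 51, tardiness 50
J2: 101→111, due 68, tardiness 43
Late cases: 4.

4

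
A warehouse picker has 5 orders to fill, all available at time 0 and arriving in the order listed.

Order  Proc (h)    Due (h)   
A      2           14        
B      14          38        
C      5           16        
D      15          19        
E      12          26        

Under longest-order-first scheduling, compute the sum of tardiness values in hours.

LPT (decreasing processing time): D B E C A.
D: 0→15, due 19, tardiness 0
B: 15→29, due 38, tardiness 0
E: 29→41, due 26, tardiness 15
C: 41→46, due 16, tardiness 30
A: 46→48, due 14, tardiness 34
Sum = 0+0+15+30+34 = 79.

79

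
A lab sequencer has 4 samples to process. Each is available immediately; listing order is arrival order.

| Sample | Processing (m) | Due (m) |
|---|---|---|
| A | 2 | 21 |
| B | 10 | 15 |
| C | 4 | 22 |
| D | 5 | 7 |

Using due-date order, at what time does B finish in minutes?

15

EDD (increasing due date): D B A C.
D: 0→5
B: 5→15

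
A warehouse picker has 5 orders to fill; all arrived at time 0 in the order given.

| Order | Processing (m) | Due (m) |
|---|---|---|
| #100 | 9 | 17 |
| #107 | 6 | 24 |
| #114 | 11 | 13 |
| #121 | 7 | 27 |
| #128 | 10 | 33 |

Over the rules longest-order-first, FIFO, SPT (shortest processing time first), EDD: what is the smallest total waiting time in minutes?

73

LPT (decreasing processing time): #114 #128 #100 #121 #107.
#114: waits 0, runs 0→11
#128: waits 11, runs 11→21
#100: waits 21, runs 21→30
#121: waits 30, runs 30→37
#107: waits 37, runs 37→43
Sum = 0+11+21+30+37 = 99.
FIFO (arrival order): #100 #107 #114 #121 #128.
#100: waits 0, runs 0→9
#107: waits 9, runs 9→15
#114: waits 15, runs 15→26
#121: waits 26, runs 26→33
#128: waits 33, runs 33→43
Sum = 0+9+15+26+33 = 83.
SPT (increasing processing time): #107 #121 #100 #128 #114.
#107: waits 0, runs 0→6
#121: waits 6, runs 6→13
#100: waits 13, runs 13→22
#128: waits 22, runs 22→32
#114: waits 32, runs 32→43
Sum = 0+6+13+22+32 = 73.
EDD (increasing due date): #114 #100 #107 #121 #128.
#114: waits 0, runs 0→11
#100: waits 11, runs 11→20
#107: waits 20, runs 20→26
#121: waits 26, runs 26→33
#128: waits 33, runs 33→43
Sum = 0+11+20+26+33 = 90.
LPT 99, FIFO 83, SPT 73, EDD 90 → minimum 73.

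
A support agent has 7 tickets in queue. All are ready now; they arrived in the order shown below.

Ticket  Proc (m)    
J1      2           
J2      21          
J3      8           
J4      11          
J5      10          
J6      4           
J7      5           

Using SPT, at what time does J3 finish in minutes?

19

SPT (increasing processing time): J1 J6 J7 J3 J5 J4 J2.
J1: 0→2
J6: 2→6
J7: 6→11
J3: 11→19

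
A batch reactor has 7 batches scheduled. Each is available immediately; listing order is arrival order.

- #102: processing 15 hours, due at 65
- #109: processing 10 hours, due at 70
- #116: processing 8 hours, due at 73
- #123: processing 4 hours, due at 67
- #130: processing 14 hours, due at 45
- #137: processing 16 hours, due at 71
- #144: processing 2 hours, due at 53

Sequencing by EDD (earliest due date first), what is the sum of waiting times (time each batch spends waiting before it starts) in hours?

202

EDD (increasing due date): #130 #144 #102 #123 #109 #137 #116.
#130: waits 0, runs 0→14
#144: waits 14, runs 14→16
#102: waits 16, runs 16→31
#123: waits 31, runs 31→35
#109: waits 35, runs 35→45
#137: waits 45, runs 45→61
#116: waits 61, runs 61→69
Sum = 0+14+16+31+35+45+61 = 202.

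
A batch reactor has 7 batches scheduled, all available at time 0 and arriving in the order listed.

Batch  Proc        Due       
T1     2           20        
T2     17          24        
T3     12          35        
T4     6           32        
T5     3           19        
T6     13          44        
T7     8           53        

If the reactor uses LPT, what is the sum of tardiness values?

LPT (decreasing processing time): T2 T6 T3 T7 T4 T5 T1.
T2: 0→17, due 24, tardiness 0
T6: 17→30, due 44, tardiness 0
T3: 30→42, due 35, tardiness 7
T7: 42→50, due 53, tardiness 0
T4: 50→56, due 32, tardiness 24
T5: 56→59, due 19, tardiness 40
T1: 59→61, due 20, tardiness 41
Sum = 0+0+7+0+24+40+41 = 112.

112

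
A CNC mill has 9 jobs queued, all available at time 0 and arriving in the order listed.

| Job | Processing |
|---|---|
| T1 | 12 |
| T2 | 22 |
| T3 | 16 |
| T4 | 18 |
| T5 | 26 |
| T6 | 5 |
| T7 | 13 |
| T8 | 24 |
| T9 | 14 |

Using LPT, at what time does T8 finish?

LPT (decreasing processing time): T5 T8 T2 T4 T3 T9 T7 T1 T6.
T5: 0→26
T8: 26→50

50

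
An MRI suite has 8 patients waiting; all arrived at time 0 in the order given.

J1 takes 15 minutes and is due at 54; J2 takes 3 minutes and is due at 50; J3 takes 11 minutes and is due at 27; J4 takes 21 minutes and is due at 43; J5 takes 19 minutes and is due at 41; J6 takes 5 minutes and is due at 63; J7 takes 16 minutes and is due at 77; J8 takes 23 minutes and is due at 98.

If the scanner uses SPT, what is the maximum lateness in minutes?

SPT (increasing processing time): J2 J6 J3 J1 J7 J5 J4 J8.
J2: 0→3, due 50, lateness -47
J6: 3→8, due 63, lateness -55
J3: 8→19, due 27, lateness -8
J1: 19→34, due 54, lateness -20
J7: 34→50, due 77, lateness -27
J5: 50→69, due 41, lateness 28
J4: 69→90, due 43, lateness 47
J8: 90→113, due 98, lateness 15
Maximum = 47.

47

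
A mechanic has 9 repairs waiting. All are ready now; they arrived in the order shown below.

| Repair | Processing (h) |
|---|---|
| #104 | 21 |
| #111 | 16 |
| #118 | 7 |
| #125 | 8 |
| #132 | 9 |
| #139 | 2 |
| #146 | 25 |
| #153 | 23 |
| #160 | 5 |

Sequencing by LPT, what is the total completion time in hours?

762

LPT (decreasing processing time): #146 #153 #104 #111 #132 #125 #118 #160 #139.
#146: 0→25
#153: 25→48
#104: 48→69
#111: 69→85
#132: 85→94
#125: 94→102
#118: 102→109
#160: 109→114
#139: 114→116
Sum = 25+48+69+85+94+102+109+114+116 = 762.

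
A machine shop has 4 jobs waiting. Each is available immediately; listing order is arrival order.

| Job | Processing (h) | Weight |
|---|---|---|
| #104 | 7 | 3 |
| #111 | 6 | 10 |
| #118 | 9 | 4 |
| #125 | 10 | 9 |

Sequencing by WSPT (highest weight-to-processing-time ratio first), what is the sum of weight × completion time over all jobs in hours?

WSPT (decreasing weight/processing-time ratio): #111 #125 #118 #104.
#111: finishes 6, weight 10, w·C = 60
#125: finishes 16, weight 9, w·C = 144
#118: finishes 25, weight 4, w·C = 100
#104: finishes 32, weight 3, w·C = 96
Sum = 60+144+100+96 = 400.

400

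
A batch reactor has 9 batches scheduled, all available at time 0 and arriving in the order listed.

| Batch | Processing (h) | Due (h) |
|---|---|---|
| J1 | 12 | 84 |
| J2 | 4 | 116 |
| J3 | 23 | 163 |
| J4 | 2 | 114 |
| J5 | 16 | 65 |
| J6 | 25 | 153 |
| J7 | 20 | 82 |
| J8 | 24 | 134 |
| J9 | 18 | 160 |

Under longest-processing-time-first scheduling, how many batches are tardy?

LPT (decreasing processing time): J6 J8 J3 J7 J9 J5 J1 J2 J4.
J6: 0→25, due 153, tardiness 0
J8: 25→49, due 134, tardiness 0
J3: 49→72, due 163, tardiness 0
J7: 72→92, due 82, tardiness 10
J9: 92→110, due 160, tardiness 0
J5: 110→126, due 65, tardiness 61
J1: 126→138, due 84, tardiness 54
J2: 138→142, due 116, tardiness 26
J4: 142→144, due 114, tardiness 30
Late batches: 5.

5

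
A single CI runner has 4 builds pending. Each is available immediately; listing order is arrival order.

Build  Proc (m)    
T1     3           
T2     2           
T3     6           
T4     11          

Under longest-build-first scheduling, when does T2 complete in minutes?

LPT (decreasing processing time): T4 T3 T1 T2.
T4: 0→11
T3: 11→17
T1: 17→20
T2: 20→22

22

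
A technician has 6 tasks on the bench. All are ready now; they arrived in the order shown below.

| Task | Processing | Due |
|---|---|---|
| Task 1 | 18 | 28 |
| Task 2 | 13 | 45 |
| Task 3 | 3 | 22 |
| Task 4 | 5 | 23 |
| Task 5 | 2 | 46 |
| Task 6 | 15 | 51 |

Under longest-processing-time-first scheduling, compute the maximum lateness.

32

LPT (decreasing processing time): Task 1 Task 6 Task 2 Task 4 Task 3 Task 5.
Task 1: 0→18, due 28, lateness -10
Task 6: 18→33, due 51, lateness -18
Task 2: 33→46, due 45, lateness 1
Task 4: 46→51, due 23, lateness 28
Task 3: 51→54, due 22, lateness 32
Task 5: 54→56, due 46, lateness 10
Maximum = 32.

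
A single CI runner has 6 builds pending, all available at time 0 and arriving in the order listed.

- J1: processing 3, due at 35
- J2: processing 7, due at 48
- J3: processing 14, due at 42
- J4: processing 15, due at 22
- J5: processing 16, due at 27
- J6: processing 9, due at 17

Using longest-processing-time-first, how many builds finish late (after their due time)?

LPT (decreasing processing time): J5 J4 J3 J6 J2 J1.
J5: 0→16, due 27, tardiness 0
J4: 16→31, due 22, tardiness 9
J3: 31→45, due 42, tardiness 3
J6: 45→54, due 17, tardiness 37
J2: 54→61, due 48, tardiness 13
J1: 61→64, due 35, tardiness 29
Late builds: 5.

5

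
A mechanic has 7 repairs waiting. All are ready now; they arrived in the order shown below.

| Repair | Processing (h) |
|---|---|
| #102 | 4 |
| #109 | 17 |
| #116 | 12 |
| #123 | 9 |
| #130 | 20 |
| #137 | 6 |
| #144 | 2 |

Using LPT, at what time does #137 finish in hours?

LPT (decreasing processing time): #130 #109 #116 #123 #137 #102 #144.
#130: 0→20
#109: 20→37
#116: 37→49
#123: 49→58
#137: 58→64

64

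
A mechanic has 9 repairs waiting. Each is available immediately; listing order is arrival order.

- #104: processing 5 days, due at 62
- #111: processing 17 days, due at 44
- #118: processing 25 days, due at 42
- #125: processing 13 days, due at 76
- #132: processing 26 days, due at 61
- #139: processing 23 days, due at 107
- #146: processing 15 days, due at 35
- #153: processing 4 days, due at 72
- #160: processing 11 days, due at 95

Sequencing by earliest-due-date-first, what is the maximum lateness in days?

EDD (increasing due date): #146 #118 #111 #132 #104 #153 #125 #160 #139.
#146: 0→15, due 35, lateness -20
#118: 15→40, due 42, lateness -2
#111: 40→57, due 44, lateness 13
#132: 57→83, due 61, lateness 22
#104: 83→88, due 62, lateness 26
#153: 88→92, due 72, lateness 20
#125: 92→105, due 76, lateness 29
#160: 105→116, due 95, lateness 21
#139: 116→139, due 107, lateness 32
Maximum = 32.

32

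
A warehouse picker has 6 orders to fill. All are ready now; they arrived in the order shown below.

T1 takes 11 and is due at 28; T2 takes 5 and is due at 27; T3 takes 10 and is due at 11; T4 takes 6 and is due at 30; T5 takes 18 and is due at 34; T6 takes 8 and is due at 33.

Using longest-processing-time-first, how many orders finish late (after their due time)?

5

LPT (decreasing processing time): T5 T1 T3 T6 T4 T2.
T5: 0→18, due 34, tardiness 0
T1: 18→29, due 28, tardiness 1
T3: 29→39, due 11, tardiness 28
T6: 39→47, due 33, tardiness 14
T4: 47→53, due 30, tardiness 23
T2: 53→58, due 27, tardiness 31
Late orders: 5.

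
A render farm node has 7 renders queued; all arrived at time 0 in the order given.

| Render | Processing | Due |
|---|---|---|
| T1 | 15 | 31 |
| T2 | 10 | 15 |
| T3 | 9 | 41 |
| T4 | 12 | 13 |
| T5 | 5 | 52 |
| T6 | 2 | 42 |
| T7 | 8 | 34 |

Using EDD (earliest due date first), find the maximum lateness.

14

EDD (increasing due date): T4 T2 T1 T7 T3 T6 T5.
T4: 0→12, due 13, lateness -1
T2: 12→22, due 15, lateness 7
T1: 22→37, due 31, lateness 6
T7: 37→45, due 34, lateness 11
T3: 45→54, due 41, lateness 13
T6: 54→56, due 42, lateness 14
T5: 56→61, due 52, lateness 9
Maximum = 14.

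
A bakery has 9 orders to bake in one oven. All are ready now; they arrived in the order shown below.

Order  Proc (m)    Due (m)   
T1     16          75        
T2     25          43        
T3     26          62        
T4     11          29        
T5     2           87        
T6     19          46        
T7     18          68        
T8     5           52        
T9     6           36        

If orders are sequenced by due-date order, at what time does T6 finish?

EDD (increasing due date): T4 T9 T2 T6 T8 T3 T7 T1 T5.
T4: 0→11
T9: 11→17
T2: 17→42
T6: 42→61

61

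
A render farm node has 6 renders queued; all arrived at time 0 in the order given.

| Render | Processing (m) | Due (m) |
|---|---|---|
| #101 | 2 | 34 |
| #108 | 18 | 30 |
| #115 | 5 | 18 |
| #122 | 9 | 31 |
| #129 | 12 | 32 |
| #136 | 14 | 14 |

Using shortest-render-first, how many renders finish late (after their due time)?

2

SPT (increasing processing time): #101 #115 #122 #129 #136 #108.
#101: 0→2, due 34, tardiness 0
#115: 2→7, due 18, tardiness 0
#122: 7→16, due 31, tardiness 0
#129: 16→28, due 32, tardiness 0
#136: 28→42, due 14, tardiness 28
#108: 42→60, due 30, tardiness 30
Late renders: 2.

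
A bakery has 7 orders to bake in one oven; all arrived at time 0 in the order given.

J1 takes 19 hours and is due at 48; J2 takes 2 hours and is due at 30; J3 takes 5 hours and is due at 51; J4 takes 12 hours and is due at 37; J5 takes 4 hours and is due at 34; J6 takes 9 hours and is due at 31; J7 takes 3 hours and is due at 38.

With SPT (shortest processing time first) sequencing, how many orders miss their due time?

1

SPT (increasing processing time): J2 J7 J5 J3 J6 J4 J1.
J2: 0→2, due 30, tardiness 0
J7: 2→5, due 38, tardiness 0
J5: 5→9, due 34, tardiness 0
J3: 9→14, due 51, tardiness 0
J6: 14→23, due 31, tardiness 0
J4: 23→35, due 37, tardiness 0
J1: 35→54, due 48, tardiness 6
Late orders: 1.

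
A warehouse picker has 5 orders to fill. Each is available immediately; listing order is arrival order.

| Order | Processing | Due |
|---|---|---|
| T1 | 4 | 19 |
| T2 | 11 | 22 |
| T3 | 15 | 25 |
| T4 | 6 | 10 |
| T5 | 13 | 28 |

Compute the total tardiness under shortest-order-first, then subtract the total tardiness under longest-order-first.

-52

SPT (increasing processing time): T1 T4 T2 T5 T3.
T1: 0→4, due 19, tardiness 0
T4: 4→10, due 10, tardiness 0
T2: 10→21, due 22, tardiness 0
T5: 21→34, due 28, tardiness 6
T3: 34→49, due 25, tardiness 24
Sum = 0+0+0+6+24 = 30.
LPT (decreasing processing time): T3 T5 T2 T4 T1.
T3: 0→15, due 25, tardiness 0
T5: 15→28, due 28, tardiness 0
T2: 28→39, due 22, tardiness 17
T4: 39→45, due 10, tardiness 35
T1: 45→49, due 19, tardiness 30
Sum = 0+0+17+35+30 = 82.
Difference = 30 − 82 = -52.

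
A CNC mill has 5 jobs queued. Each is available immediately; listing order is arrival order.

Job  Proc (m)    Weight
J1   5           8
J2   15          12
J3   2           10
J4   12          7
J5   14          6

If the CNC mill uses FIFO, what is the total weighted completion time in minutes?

1026

FIFO (arrival order): J1 J2 J3 J4 J5.
J1: finishes 5, weight 8, w·C = 40
J2: finishes 20, weight 12, w·C = 240
J3: finishes 22, weight 10, w·C = 220
J4: finishes 34, weight 7, w·C = 238
J5: finishes 48, weight 6, w·C = 288
Sum = 40+240+220+238+288 = 1026.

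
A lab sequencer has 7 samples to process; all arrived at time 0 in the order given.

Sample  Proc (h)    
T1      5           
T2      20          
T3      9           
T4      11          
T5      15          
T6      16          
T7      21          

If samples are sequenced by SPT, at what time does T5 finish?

40

SPT (increasing processing time): T1 T3 T4 T5 T6 T2 T7.
T1: 0→5
T3: 5→14
T4: 14→25
T5: 25→40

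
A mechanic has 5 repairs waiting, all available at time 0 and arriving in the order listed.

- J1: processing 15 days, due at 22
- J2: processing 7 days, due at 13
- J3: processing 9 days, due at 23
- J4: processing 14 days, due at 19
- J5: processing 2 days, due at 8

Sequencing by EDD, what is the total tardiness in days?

44

EDD (increasing due date): J5 J2 J4 J1 J3.
J5: 0→2, due 8, tardiness 0
J2: 2→9, due 13, tardiness 0
J4: 9→23, due 19, tardiness 4
J1: 23→38, due 22, tardiness 16
J3: 38→47, due 23, tardiness 24
Sum = 0+0+4+16+24 = 44.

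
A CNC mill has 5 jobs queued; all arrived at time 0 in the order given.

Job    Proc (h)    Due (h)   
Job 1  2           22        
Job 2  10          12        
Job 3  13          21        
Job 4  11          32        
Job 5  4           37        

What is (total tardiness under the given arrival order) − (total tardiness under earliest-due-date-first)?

-1

FIFO (arrival order): Job 1 Job 2 Job 3 Job 4 Job 5.
Job 1: 0→2, due 22, tardiness 0
Job 2: 2→12, due 12, tardiness 0
Job 3: 12→25, due 21, tardiness 4
Job 4: 25→36, due 32, tardiness 4
Job 5: 36→40, due 37, tardiness 3
Sum = 0+0+4+4+3 = 11.
EDD (increasing due date): Job 2 Job 3 Job 1 Job 4 Job 5.
Job 2: 0→10, due 12, tardiness 0
Job 3: 10→23, due 21, tardiness 2
Job 1: 23→25, due 22, tardiness 3
Job 4: 25→36, due 32, tardiness 4
Job 5: 36→40, due 37, tardiness 3
Sum = 0+2+3+4+3 = 12.
Difference = 11 − 12 = -1.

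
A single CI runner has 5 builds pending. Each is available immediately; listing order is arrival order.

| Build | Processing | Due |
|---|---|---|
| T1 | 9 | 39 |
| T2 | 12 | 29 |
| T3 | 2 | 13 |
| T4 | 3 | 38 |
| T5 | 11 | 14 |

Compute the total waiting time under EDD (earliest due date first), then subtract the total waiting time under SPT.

22

EDD (increasing due date): T3 T5 T2 T4 T1.
T3: waits 0, runs 0→2
T5: waits 2, runs 2→13
T2: waits 13, runs 13→25
T4: waits 25, runs 25→28
T1: waits 28, runs 28→37
Sum = 0+2+13+25+28 = 68.
SPT (increasing processing time): T3 T4 T1 T5 T2.
T3: waits 0, runs 0→2
T4: waits 2, runs 2→5
T1: waits 5, runs 5→14
T5: waits 14, runs 14→25
T2: waits 25, runs 25→37
Sum = 0+2+5+14+25 = 46.
Difference = 68 − 46 = 22.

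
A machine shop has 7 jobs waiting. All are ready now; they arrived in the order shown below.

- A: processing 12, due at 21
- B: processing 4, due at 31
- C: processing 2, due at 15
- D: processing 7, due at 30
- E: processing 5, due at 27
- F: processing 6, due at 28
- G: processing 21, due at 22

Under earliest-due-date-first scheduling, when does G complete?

EDD (increasing due date): C A G E F D B.
C: 0→2
A: 2→14
G: 14→35

35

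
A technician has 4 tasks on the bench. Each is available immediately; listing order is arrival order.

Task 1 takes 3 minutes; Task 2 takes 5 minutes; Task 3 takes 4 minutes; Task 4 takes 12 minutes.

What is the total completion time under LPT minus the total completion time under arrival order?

LPT (decreasing processing time): Task 4 Task 2 Task 3 Task 1.
Task 4: 0→12
Task 2: 12→17
Task 3: 17→21
Task 1: 21→24
Sum = 12+17+21+24 = 74.
FIFO (arrival order): Task 1 Task 2 Task 3 Task 4.
Task 1: 0→3
Task 2: 3→8
Task 3: 8→12
Task 4: 12→24
Sum = 3+8+12+24 = 47.
Difference = 74 − 47 = 27.

27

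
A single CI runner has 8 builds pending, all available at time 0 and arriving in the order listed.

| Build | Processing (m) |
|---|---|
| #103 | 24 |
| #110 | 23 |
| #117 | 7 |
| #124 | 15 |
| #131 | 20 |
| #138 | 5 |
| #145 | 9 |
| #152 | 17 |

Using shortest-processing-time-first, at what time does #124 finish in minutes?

SPT (increasing processing time): #138 #117 #145 #124 #152 #131 #110 #103.
#138: 0→5
#117: 5→12
#145: 12→21
#124: 21→36

36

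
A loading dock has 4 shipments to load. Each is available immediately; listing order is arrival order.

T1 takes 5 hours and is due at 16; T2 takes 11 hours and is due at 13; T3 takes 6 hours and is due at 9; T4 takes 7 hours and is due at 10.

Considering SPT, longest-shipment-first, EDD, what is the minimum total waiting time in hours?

SPT (increasing processing time): T1 T3 T4 T2.
T1: waits 0, runs 0→5
T3: waits 5, runs 5→11
T4: waits 11, runs 11→18
T2: waits 18, runs 18→29
Sum = 0+5+11+18 = 34.
LPT (decreasing processing time): T2 T4 T3 T1.
T2: waits 0, runs 0→11
T4: waits 11, runs 11→18
T3: waits 18, runs 18→24
T1: waits 24, runs 24→29
Sum = 0+11+18+24 = 53.
EDD (increasing due date): T3 T4 T2 T1.
T3: waits 0, runs 0→6
T4: waits 6, runs 6→13
T2: waits 13, runs 13→24
T1: waits 24, runs 24→29
Sum = 0+6+13+24 = 43.
SPT 34, LPT 53, EDD 43 → minimum 34.

34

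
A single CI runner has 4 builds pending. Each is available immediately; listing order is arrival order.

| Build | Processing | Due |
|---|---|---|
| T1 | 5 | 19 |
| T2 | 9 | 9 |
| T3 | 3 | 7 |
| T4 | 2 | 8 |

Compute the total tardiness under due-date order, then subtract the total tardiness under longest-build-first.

-16

EDD (increasing due date): T3 T4 T2 T1.
T3: 0→3, due 7, tardiness 0
T4: 3→5, due 8, tardiness 0
T2: 5→14, due 9, tardiness 5
T1: 14→19, due 19, tardiness 0
Sum = 0+0+5+0 = 5.
LPT (decreasing processing time): T2 T1 T3 T4.
T2: 0→9, due 9, tardiness 0
T1: 9→14, due 19, tardiness 0
T3: 14→17, due 7, tardiness 10
T4: 17→19, due 8, tardiness 11
Sum = 0+0+10+11 = 21.
Difference = 5 − 21 = -16.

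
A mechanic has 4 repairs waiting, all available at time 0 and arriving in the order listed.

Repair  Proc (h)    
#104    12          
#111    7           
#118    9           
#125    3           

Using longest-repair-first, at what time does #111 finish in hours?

LPT (decreasing processing time): #104 #118 #111 #125.
#104: 0→12
#118: 12→21
#111: 21→28

28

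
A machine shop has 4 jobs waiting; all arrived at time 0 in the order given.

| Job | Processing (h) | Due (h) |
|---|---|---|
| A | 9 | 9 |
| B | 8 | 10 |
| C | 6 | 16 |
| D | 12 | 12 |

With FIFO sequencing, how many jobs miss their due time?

3

FIFO (arrival order): A B C D.
A: 0→9, due 9, tardiness 0
B: 9→17, due 10, tardiness 7
C: 17→23, due 16, tardiness 7
D: 23→35, due 12, tardiness 23
Late jobs: 3.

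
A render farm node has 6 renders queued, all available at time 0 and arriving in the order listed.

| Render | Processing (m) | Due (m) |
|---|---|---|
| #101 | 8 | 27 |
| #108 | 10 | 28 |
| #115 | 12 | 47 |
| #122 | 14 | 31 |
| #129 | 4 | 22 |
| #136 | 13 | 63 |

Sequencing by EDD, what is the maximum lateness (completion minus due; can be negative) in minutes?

EDD (increasing due date): #129 #101 #108 #122 #115 #136.
#129: 0→4, due 22, lateness -18
#101: 4→12, due 27, lateness -15
#108: 12→22, due 28, lateness -6
#122: 22→36, due 31, lateness 5
#115: 36→48, due 47, lateness 1
#136: 48→61, due 63, lateness -2
Maximum = 5.

5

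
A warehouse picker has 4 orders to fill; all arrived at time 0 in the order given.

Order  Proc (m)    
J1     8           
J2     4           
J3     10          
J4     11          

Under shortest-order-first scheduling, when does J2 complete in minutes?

4

SPT (increasing processing time): J2 J1 J3 J4.
J2: 0→4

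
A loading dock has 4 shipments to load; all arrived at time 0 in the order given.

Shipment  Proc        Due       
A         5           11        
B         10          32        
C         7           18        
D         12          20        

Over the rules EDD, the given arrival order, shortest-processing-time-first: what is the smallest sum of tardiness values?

6

EDD (increasing due date): A C D B.
A: 0→5, due 11, tardiness 0
C: 5→12, due 18, tardiness 0
D: 12→24, due 20, tardiness 4
B: 24→34, due 32, tardiness 2
Sum = 0+0+4+2 = 6.
FIFO (arrival order): A B C D.
A: 0→5, due 11, tardiness 0
B: 5→15, due 32, tardiness 0
C: 15→22, due 18, tardiness 4
D: 22→34, due 20, tardiness 14
Sum = 0+0+4+14 = 18.
SPT (increasing processing time): A C B D.
A: 0→5, due 11, tardiness 0
C: 5→12, due 18, tardiness 0
B: 12→22, due 32, tardiness 0
D: 22→34, due 20, tardiness 14
Sum = 0+0+0+14 = 14.
EDD 6, FIFO 18, SPT 14 → minimum 6.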